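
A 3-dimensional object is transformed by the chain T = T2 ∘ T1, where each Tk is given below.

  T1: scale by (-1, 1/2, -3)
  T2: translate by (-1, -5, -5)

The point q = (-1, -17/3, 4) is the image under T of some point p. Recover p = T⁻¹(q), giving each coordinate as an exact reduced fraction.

T1 = [-1 0 0 0; 0 1/2 0 0; 0 0 -3 0; 0 0 0 1]
T2·T1 = [-1 0 0 -1; 0 1/2 0 -5; 0 0 -3 -5; 0 0 0 1]
det M = 3/2; M⁻¹ = [-1 0 0 -1; 0 2 0 10; 0 0 -1/3 -5/3; 0 0 0 1]
M⁻¹ · (-1, -17/3, 4)ᵀ = (0, -4/3, -3)ᵀ

p = (0, -4/3, -3)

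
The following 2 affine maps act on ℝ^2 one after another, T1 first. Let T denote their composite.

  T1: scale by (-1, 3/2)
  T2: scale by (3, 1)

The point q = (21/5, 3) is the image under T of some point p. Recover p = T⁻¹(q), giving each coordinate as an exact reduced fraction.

p = (-7/5, 2)

T1 = [-1 0 0; 0 3/2 0; 0 0 1]
T2·T1 = [-3 0 0; 0 3/2 0; 0 0 1]
det M = -9/2; M⁻¹ = [-1/3 0 0; 0 2/3 0; 0 0 1]
M⁻¹ · (21/5, 3)ᵀ = (-7/5, 2)ᵀ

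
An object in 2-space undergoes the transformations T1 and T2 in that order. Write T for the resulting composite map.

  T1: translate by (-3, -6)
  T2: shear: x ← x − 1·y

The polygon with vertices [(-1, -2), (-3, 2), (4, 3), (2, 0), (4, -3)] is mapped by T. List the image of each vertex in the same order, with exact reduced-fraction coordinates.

T1 translate by (-3, -6): (-1, -2) → (-4, -8); (-3, 2) → (-6, -4); (4, 3) → (1, -3); (2, 0) → (-1, -6); (4, -3) → (1, -9)
T2 shear: x ← x − 1·y: (-4, -8) → (4, -8); (-6, -4) → (-2, -4); (1, -3) → (4, -3); (-1, -6) → (5, -6); (1, -9) → (10, -9)

image vertices: (4, -8), (-2, -4), (4, -3), (5, -6), (10, -9)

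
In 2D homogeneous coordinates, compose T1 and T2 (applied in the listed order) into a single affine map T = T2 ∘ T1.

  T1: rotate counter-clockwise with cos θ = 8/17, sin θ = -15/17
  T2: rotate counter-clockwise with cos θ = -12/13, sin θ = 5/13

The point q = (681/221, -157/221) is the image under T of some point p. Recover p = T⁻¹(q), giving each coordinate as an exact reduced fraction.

T1 = [8/17 15/17 0; -15/17 8/17 0; 0 0 1]
T2·T1 = [-21/221 -220/221 0; 220/221 -21/221 0; 0 0 1]
det M = 1; M⁻¹ = [-21/221 220/221 0; -220/221 -21/221 0; 0 0 1]
M⁻¹ · (681/221, -157/221)ᵀ = (-1, -3)ᵀ

p = (-1, -3)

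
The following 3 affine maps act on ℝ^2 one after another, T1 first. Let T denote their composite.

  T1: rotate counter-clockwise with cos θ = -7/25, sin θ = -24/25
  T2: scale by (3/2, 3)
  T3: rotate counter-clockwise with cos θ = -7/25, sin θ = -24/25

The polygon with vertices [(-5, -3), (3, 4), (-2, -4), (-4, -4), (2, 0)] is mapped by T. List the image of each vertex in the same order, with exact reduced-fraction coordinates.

image vertices: (21081/1250, -1629/625), (-639/50, -24/25), (6333/625, 1356/625), (9642/625, -156/625), (-3309/625, 1512/625)

T1 rotate counter-clockwise with cos θ = -7/25, sin θ = -24/25: (-5, -3) → (-37/25, 141/25); (3, 4) → (3, -4); (-2, -4) → (-82/25, 76/25); (-4, -4) → (-68/25, 124/25); (2, 0) → (-14/25, -48/25)
T2 scale by (3/2, 3): (-37/25, 141/25) → (-111/50, 423/25); (3, -4) → (9/2, -12); (-82/25, 76/25) → (-123/25, 228/25); (-68/25, 124/25) → (-102/25, 372/25); (-14/25, -48/25) → (-21/25, -144/25)
T3 rotate counter-clockwise with cos θ = -7/25, sin θ = -24/25: (-111/50, 423/25) → (21081/1250, -1629/625); (9/2, -12) → (-639/50, -24/25); (-123/25, 228/25) → (6333/625, 1356/625); (-102/25, 372/25) → (9642/625, -156/625); (-21/25, -144/25) → (-3309/625, 1512/625)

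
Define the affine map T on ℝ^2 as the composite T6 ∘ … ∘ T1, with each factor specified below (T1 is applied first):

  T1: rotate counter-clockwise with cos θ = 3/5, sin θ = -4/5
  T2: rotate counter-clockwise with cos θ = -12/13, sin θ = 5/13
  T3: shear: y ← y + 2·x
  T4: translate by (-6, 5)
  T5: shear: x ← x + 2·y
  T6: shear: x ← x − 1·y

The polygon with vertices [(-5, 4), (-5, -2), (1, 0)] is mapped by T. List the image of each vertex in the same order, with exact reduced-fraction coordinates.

T1 rotate counter-clockwise with cos θ = 3/5, sin θ = -4/5: (-5, 4) → (1/5, 32/5); (-5, -2) → (-23/5, 14/5); (1, 0) → (3/5, -4/5)
T2 rotate counter-clockwise with cos θ = -12/13, sin θ = 5/13: (1/5, 32/5) → (-172/65, -379/65); (-23/5, 14/5) → (206/65, -283/65); (3/5, -4/5) → (-16/65, 63/65)
T3 shear: y ← y + 2·x: (-172/65, -379/65) → (-172/65, -723/65); (206/65, -283/65) → (206/65, 129/65); (-16/65, 63/65) → (-16/65, 31/65)
T4 translate by (-6, 5): (-172/65, -723/65) → (-562/65, -398/65); (206/65, 129/65) → (-184/65, 454/65); (-16/65, 31/65) → (-406/65, 356/65)
T5 shear: x ← x + 2·y: (-562/65, -398/65) → (-1358/65, -398/65); (-184/65, 454/65) → (724/65, 454/65); (-406/65, 356/65) → (306/65, 356/65)
T6 shear: x ← x − 1·y: (-1358/65, -398/65) → (-192/13, -398/65); (724/65, 454/65) → (54/13, 454/65); (306/65, 356/65) → (-10/13, 356/65)

image vertices: (-192/13, -398/65), (54/13, 454/65), (-10/13, 356/65)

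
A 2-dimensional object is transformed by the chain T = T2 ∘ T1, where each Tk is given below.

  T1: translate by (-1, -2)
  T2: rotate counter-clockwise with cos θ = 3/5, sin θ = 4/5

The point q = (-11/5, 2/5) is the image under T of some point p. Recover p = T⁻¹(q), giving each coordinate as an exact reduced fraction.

T1 = [1 0 -1; 0 1 -2; 0 0 1]
T2·T1 = [3/5 -4/5 1; 4/5 3/5 -2; 0 0 1]
det M = 1; M⁻¹ = [3/5 4/5 1; -4/5 3/5 2; 0 0 1]
M⁻¹ · (-11/5, 2/5)ᵀ = (0, 4)ᵀ

p = (0, 4)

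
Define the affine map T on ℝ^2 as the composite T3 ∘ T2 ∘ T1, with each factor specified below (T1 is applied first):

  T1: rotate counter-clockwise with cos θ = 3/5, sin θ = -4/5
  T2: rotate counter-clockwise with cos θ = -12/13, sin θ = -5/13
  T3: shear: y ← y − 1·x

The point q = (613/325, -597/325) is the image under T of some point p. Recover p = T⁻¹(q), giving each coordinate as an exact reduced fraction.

T1 = [3/5 4/5 0; -4/5 3/5 0; 0 0 1]
T2·T1 = [-56/65 -33/65 0; 33/65 -56/65 0; 0 0 1]
T3·…·T1 = [-56/65 -33/65 0; 89/65 -23/65 0; 0 0 1]
det M = 1; M⁻¹ = [-23/65 33/65 0; -89/65 -56/65 0; 0 0 1]
M⁻¹ · (613/325, -597/325)ᵀ = (-8/5, -1)ᵀ

p = (-8/5, -1)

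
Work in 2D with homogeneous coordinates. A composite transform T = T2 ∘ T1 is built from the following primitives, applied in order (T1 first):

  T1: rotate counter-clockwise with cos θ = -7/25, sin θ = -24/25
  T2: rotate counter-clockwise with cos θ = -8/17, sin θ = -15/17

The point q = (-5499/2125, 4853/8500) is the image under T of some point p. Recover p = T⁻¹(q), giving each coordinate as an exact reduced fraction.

T1 = [-7/25 24/25 0; -24/25 -7/25 0; 0 0 1]
T2·T1 = [-304/425 -297/425 0; 297/425 -304/425 0; 0 0 1]
det M = 1; M⁻¹ = [-304/425 297/425 0; -297/425 -304/425 0; 0 0 1]
M⁻¹ · (-5499/2125, 4853/8500)ᵀ = (9/4, 7/5)ᵀ

p = (9/4, 7/5)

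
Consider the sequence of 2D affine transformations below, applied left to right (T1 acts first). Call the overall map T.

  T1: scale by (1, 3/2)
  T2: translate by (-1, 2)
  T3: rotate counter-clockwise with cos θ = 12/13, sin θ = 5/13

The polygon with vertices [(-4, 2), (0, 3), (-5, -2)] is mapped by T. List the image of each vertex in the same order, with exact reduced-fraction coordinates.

image vertices: (-85/13, 35/13), (-89/26, 73/13), (-67/13, -42/13)

T1 scale by (1, 3/2): (-4, 2) → (-4, 3); (0, 3) → (0, 9/2); (-5, -2) → (-5, -3)
T2 translate by (-1, 2): (-4, 3) → (-5, 5); (0, 9/2) → (-1, 13/2); (-5, -3) → (-6, -1)
T3 rotate counter-clockwise with cos θ = 12/13, sin θ = 5/13: (-5, 5) → (-85/13, 35/13); (-1, 13/2) → (-89/26, 73/13); (-6, -1) → (-67/13, -42/13)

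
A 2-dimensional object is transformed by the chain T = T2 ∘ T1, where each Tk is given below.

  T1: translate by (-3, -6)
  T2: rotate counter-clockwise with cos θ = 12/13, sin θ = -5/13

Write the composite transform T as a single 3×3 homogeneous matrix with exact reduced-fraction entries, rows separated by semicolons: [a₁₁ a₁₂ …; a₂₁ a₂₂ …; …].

T = [12/13 5/13 -66/13; -5/13 12/13 -57/13; 0 0 1]

T1 = [1 0 -3; 0 1 -6; 0 0 1]
T2·T1 = [12/13 5/13 -66/13; -5/13 12/13 -57/13; 0 0 1]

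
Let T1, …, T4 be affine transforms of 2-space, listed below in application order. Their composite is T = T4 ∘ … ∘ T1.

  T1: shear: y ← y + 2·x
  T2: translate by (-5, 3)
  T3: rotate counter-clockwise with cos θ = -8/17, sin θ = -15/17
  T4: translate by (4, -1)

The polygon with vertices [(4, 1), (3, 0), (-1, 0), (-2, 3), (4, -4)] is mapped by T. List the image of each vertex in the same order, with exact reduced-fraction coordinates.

image vertices: (256/17, -98/17), (219/17, -59/17), (131/17, 65/17), (154/17, 72/17), (181/17, -58/17)

T1 shear: y ← y + 2·x: (4, 1) → (4, 9); (3, 0) → (3, 6); (-1, 0) → (-1, -2); (-2, 3) → (-2, -1); (4, -4) → (4, 4)
T2 translate by (-5, 3): (4, 9) → (-1, 12); (3, 6) → (-2, 9); (-1, -2) → (-6, 1); (-2, -1) → (-7, 2); (4, 4) → (-1, 7)
T3 rotate counter-clockwise with cos θ = -8/17, sin θ = -15/17: (-1, 12) → (188/17, -81/17); (-2, 9) → (151/17, -42/17); (-6, 1) → (63/17, 82/17); (-7, 2) → (86/17, 89/17); (-1, 7) → (113/17, -41/17)
T4 translate by (4, -1): (188/17, -81/17) → (256/17, -98/17); (151/17, -42/17) → (219/17, -59/17); (63/17, 82/17) → (131/17, 65/17); (86/17, 89/17) → (154/17, 72/17); (113/17, -41/17) → (181/17, -58/17)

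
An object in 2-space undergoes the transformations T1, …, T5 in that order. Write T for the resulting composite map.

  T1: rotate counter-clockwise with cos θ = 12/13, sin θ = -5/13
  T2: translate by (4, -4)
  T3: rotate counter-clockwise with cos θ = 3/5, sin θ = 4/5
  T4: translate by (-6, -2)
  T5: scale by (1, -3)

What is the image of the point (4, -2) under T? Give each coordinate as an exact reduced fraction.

T1 rotate counter-clockwise with cos θ = 12/13, sin θ = -5/13: (4, -2) → (38/13, -44/13)
T2 translate by (4, -4): (38/13, -44/13) → (90/13, -96/13)
T3 rotate counter-clockwise with cos θ = 3/5, sin θ = 4/5: (90/13, -96/13) → (654/65, 72/65)
T4 translate by (-6, -2): (654/65, 72/65) → (264/65, -58/65)
T5 scale by (1, -3): (264/65, -58/65) → (264/65, 174/65)

T(p) = (264/65, 174/65)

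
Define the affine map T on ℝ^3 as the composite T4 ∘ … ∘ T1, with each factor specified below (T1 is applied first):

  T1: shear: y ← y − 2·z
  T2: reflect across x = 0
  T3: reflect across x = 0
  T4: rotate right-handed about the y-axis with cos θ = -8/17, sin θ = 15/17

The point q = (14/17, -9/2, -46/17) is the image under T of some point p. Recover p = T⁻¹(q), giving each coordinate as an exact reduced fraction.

p = (2, -1/2, 2)

T1 = [1 0 0 0; 0 1 -2 0; 0 0 1 0; 0 0 0 1]
T2·T1 = [-1 0 0 0; 0 1 -2 0; 0 0 1 0; 0 0 0 1]
T3·…·T1 = [1 0 0 0; 0 1 -2 0; 0 0 1 0; 0 0 0 1]
T4·…·T1 = [-8/17 0 15/17 0; 0 1 -2 0; -15/17 0 -8/17 0; 0 0 0 1]
det M = 1; M⁻¹ = [-8/17 0 -15/17 0; 30/17 1 -16/17 0; 15/17 0 -8/17 0; 0 0 0 1]
M⁻¹ · (14/17, -9/2, -46/17)ᵀ = (2, -1/2, 2)ᵀ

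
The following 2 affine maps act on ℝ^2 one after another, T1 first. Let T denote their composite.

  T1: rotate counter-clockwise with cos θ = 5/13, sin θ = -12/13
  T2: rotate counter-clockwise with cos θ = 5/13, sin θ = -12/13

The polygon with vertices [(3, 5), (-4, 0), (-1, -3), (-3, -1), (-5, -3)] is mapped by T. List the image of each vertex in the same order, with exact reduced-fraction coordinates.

image vertices: (243/169, -955/169), (476/169, 480/169), (-241/169, 477/169), (237/169, 479/169), (235/169, 957/169)

T1 rotate counter-clockwise with cos θ = 5/13, sin θ = -12/13: (3, 5) → (75/13, -11/13); (-4, 0) → (-20/13, 48/13); (-1, -3) → (-41/13, -3/13); (-3, -1) → (-27/13, 31/13); (-5, -3) → (-61/13, 45/13)
T2 rotate counter-clockwise with cos θ = 5/13, sin θ = -12/13: (75/13, -11/13) → (243/169, -955/169); (-20/13, 48/13) → (476/169, 480/169); (-41/13, -3/13) → (-241/169, 477/169); (-27/13, 31/13) → (237/169, 479/169); (-61/13, 45/13) → (235/169, 957/169)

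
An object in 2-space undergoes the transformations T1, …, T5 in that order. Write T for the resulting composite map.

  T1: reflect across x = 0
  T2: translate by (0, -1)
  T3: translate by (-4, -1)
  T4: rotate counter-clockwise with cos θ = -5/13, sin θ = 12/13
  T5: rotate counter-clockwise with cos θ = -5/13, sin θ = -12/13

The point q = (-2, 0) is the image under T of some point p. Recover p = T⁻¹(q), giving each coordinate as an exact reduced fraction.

T1 = [-1 0 0; 0 1 0; 0 0 1]
T2·T1 = [-1 0 0; 0 1 -1; 0 0 1]
T3·…·T1 = [-1 0 -4; 0 1 -2; 0 0 1]
T4·…·T1 = [5/13 -12/13 44/13; -12/13 -5/13 -38/13; 0 0 1]
T5·…·T1 = [-1 0 -4; 0 1 -2; 0 0 1]
det M = -1; M⁻¹ = [-1 0 -4; 0 1 2; 0 0 1]
M⁻¹ · (-2, 0)ᵀ = (-2, 2)ᵀ

p = (-2, 2)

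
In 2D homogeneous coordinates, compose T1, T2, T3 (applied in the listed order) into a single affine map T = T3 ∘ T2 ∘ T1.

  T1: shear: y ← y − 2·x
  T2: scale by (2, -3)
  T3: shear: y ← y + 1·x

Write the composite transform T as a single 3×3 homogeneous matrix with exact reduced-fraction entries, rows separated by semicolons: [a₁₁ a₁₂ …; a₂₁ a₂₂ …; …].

T1 = [1 0 0; -2 1 0; 0 0 1]
T2·T1 = [2 0 0; 6 -3 0; 0 0 1]
T3·…·T1 = [2 0 0; 8 -3 0; 0 0 1]

T = [2 0 0; 8 -3 0; 0 0 1]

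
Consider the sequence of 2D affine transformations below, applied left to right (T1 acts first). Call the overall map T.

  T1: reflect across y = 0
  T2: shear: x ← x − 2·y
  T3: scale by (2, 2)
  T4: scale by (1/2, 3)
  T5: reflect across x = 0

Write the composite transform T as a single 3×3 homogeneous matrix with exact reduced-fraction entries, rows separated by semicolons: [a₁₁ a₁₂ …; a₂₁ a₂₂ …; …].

T1 = [1 0 0; 0 -1 0; 0 0 1]
T2·T1 = [1 2 0; 0 -1 0; 0 0 1]
T3·…·T1 = [2 4 0; 0 -2 0; 0 0 1]
T4·…·T1 = [1 2 0; 0 -6 0; 0 0 1]
T5·…·T1 = [-1 -2 0; 0 -6 0; 0 0 1]

T = [-1 -2 0; 0 -6 0; 0 0 1]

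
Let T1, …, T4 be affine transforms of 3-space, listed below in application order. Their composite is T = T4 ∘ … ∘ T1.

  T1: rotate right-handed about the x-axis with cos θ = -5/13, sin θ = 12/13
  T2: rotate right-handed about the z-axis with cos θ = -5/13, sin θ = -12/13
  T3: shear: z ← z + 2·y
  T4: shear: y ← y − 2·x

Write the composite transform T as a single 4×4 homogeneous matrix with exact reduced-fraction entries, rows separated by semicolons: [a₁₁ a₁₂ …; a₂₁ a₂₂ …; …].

T = [-5/13 -60/169 -144/169 0; -2/13 145/169 348/169 0; -24/13 206/169 55/169 0; 0 0 0 1]

T1 = [1 0 0 0; 0 -5/13 -12/13 0; 0 12/13 -5/13 0; 0 0 0 1]
T2·T1 = [-5/13 -60/169 -144/169 0; -12/13 25/169 60/169 0; 0 12/13 -5/13 0; 0 0 0 1]
T3·…·T1 = [-5/13 -60/169 -144/169 0; -12/13 25/169 60/169 0; -24/13 206/169 55/169 0; 0 0 0 1]
T4·…·T1 = [-5/13 -60/169 -144/169 0; -2/13 145/169 348/169 0; -24/13 206/169 55/169 0; 0 0 0 1]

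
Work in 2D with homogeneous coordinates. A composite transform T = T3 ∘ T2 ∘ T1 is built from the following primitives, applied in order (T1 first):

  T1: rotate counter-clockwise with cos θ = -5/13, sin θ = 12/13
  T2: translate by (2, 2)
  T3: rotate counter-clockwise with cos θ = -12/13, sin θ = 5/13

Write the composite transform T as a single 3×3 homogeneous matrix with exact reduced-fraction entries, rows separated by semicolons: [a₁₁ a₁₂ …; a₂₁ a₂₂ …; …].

T1 = [-5/13 -12/13 0; 12/13 -5/13 0; 0 0 1]
T2·T1 = [-5/13 -12/13 2; 12/13 -5/13 2; 0 0 1]
T3·…·T1 = [0 1 -34/13; -1 0 -14/13; 0 0 1]

T = [0 1 -34/13; -1 0 -14/13; 0 0 1]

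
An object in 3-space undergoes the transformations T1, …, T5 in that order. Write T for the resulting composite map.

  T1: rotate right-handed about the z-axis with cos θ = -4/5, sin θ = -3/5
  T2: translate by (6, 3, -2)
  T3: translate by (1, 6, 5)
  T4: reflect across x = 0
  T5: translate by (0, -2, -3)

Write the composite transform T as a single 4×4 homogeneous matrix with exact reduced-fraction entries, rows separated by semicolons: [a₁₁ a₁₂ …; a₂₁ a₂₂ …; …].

T = [4/5 -3/5 0 -7; -3/5 -4/5 0 7; 0 0 1 0; 0 0 0 1]

T1 = [-4/5 3/5 0 0; -3/5 -4/5 0 0; 0 0 1 0; 0 0 0 1]
T2·T1 = [-4/5 3/5 0 6; -3/5 -4/5 0 3; 0 0 1 -2; 0 0 0 1]
T3·…·T1 = [-4/5 3/5 0 7; -3/5 -4/5 0 9; 0 0 1 3; 0 0 0 1]
T4·…·T1 = [4/5 -3/5 0 -7; -3/5 -4/5 0 9; 0 0 1 3; 0 0 0 1]
T5·…·T1 = [4/5 -3/5 0 -7; -3/5 -4/5 0 7; 0 0 1 0; 0 0 0 1]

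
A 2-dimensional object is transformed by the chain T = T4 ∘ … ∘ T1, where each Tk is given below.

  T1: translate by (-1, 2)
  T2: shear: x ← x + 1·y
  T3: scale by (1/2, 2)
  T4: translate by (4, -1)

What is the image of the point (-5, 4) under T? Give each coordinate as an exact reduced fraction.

T(p) = (4, 11)

T1 translate by (-1, 2): (-5, 4) → (-6, 6)
T2 shear: x ← x + 1·y: (-6, 6) → (0, 6)
T3 scale by (1/2, 2): (0, 6) → (0, 12)
T4 translate by (4, -1): (0, 12) → (4, 11)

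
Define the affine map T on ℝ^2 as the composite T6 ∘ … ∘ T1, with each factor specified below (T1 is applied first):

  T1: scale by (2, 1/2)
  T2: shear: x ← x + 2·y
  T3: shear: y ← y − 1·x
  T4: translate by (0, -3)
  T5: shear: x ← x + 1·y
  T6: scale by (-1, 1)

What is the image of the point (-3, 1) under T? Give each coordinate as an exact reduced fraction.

T(p) = (5/2, 5/2)

T1 scale by (2, 1/2): (-3, 1) → (-6, 1/2)
T2 shear: x ← x + 2·y: (-6, 1/2) → (-5, 1/2)
T3 shear: y ← y − 1·x: (-5, 1/2) → (-5, 11/2)
T4 translate by (0, -3): (-5, 11/2) → (-5, 5/2)
T5 shear: x ← x + 1·y: (-5, 5/2) → (-5/2, 5/2)
T6 scale by (-1, 1): (-5/2, 5/2) → (5/2, 5/2)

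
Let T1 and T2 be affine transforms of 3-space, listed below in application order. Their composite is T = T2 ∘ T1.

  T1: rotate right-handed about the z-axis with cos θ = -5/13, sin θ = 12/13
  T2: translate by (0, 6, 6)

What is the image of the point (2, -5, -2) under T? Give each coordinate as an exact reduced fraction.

T(p) = (50/13, 127/13, 4)

T1 rotate right-handed about the z-axis with cos θ = -5/13, sin θ = 12/13: (2, -5, -2) → (50/13, 49/13, -2)
T2 translate by (0, 6, 6): (50/13, 49/13, -2) → (50/13, 127/13, 4)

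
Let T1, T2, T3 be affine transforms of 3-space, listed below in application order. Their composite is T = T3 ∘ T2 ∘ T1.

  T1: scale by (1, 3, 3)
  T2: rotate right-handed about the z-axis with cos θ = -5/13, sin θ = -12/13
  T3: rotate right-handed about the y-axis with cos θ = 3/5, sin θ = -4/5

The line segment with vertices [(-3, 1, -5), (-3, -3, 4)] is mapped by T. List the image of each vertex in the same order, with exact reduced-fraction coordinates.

T1 scale by (1, 3, 3): (-3, 1, -5) → (-3, 3, -15); (-3, -3, 4) → (-3, -9, 12)
T2 rotate right-handed about the z-axis with cos θ = -5/13, sin θ = -12/13: (-3, 3, -15) → (51/13, 21/13, -15); (-3, -9, 12) → (-93/13, 81/13, 12)
T3 rotate right-handed about the y-axis with cos θ = 3/5, sin θ = -4/5: (51/13, 21/13, -15) → (933/65, 21/13, -381/65); (-93/13, 81/13, 12) → (-903/65, 81/13, 96/65)

image vertices: (933/65, 21/13, -381/65), (-903/65, 81/13, 96/65)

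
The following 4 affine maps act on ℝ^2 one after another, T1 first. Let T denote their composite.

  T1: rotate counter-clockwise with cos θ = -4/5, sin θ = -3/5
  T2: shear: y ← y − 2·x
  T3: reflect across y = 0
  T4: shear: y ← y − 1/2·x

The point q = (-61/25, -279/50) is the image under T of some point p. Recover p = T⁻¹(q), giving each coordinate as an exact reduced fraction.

p = (4/5, -3)

T1 = [-4/5 3/5 0; -3/5 -4/5 0; 0 0 1]
T2·T1 = [-4/5 3/5 0; 1 -2 0; 0 0 1]
T3·…·T1 = [-4/5 3/5 0; -1 2 0; 0 0 1]
T4·…·T1 = [-4/5 3/5 0; -3/5 17/10 0; 0 0 1]
det M = -1; M⁻¹ = [-17/10 3/5 0; -3/5 4/5 0; 0 0 1]
M⁻¹ · (-61/25, -279/50)ᵀ = (4/5, -3)ᵀ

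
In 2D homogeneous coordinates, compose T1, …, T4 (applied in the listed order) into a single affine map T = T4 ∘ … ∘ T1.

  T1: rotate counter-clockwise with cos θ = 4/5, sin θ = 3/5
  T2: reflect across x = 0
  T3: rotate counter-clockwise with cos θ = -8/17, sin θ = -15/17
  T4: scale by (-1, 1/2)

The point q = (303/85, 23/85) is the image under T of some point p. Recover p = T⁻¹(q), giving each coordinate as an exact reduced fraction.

p = (-3, -2)

T1 = [4/5 -3/5 0; 3/5 4/5 0; 0 0 1]
T2·T1 = [-4/5 3/5 0; 3/5 4/5 0; 0 0 1]
T3·…·T1 = [77/85 36/85 0; 36/85 -77/85 0; 0 0 1]
T4·…·T1 = [-77/85 -36/85 0; 18/85 -77/170 0; 0 0 1]
det M = 1/2; M⁻¹ = [-77/85 72/85 0; -36/85 -154/85 0; 0 0 1]
M⁻¹ · (303/85, 23/85)ᵀ = (-3, -2)ᵀ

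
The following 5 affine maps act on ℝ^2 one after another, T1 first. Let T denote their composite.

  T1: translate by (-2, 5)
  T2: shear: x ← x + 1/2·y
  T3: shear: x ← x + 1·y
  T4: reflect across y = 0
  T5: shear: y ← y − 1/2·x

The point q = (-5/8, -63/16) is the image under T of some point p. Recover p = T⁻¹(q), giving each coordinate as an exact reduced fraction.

p = (-5, -3/4)

T1 = [1 0 -2; 0 1 5; 0 0 1]
T2·T1 = [1 1/2 1/2; 0 1 5; 0 0 1]
T3·…·T1 = [1 3/2 11/2; 0 1 5; 0 0 1]
T4·…·T1 = [1 3/2 11/2; 0 -1 -5; 0 0 1]
T5·…·T1 = [1 3/2 11/2; -1/2 -7/4 -31/4; 0 0 1]
det M = -1; M⁻¹ = [7/4 3/2 2; -1/2 -1 -5; 0 0 1]
M⁻¹ · (-5/8, -63/16)ᵀ = (-5, -3/4)ᵀ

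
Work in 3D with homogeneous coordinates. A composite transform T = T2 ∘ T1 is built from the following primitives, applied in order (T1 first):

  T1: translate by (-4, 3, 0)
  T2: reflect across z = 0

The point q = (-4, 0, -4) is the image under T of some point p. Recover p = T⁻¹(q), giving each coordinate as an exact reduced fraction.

p = (0, -3, 4)

T1 = [1 0 0 -4; 0 1 0 3; 0 0 1 0; 0 0 0 1]
T2·T1 = [1 0 0 -4; 0 1 0 3; 0 0 -1 0; 0 0 0 1]
det M = -1; M⁻¹ = [1 0 0 4; 0 1 0 -3; 0 0 -1 0; 0 0 0 1]
M⁻¹ · (-4, 0, -4)ᵀ = (0, -3, 4)ᵀ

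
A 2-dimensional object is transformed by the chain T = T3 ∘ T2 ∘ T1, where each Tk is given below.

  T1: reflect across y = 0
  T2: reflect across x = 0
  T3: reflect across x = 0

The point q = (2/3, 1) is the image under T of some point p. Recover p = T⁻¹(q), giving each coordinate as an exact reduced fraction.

p = (2/3, -1)

T1 = [1 0 0; 0 -1 0; 0 0 1]
T2·T1 = [-1 0 0; 0 -1 0; 0 0 1]
T3·…·T1 = [1 0 0; 0 -1 0; 0 0 1]
det M = -1; M⁻¹ = [1 0 0; 0 -1 0; 0 0 1]
M⁻¹ · (2/3, 1)ᵀ = (2/3, -1)ᵀ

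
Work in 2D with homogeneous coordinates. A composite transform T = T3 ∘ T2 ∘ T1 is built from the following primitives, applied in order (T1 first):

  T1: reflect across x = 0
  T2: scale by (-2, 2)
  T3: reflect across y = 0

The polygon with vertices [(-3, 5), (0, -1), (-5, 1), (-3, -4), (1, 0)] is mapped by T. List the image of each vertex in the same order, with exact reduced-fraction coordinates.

image vertices: (-6, -10), (0, 2), (-10, -2), (-6, 8), (2, 0)

T1 reflect across x = 0: (-3, 5) → (3, 5); (0, -1) → (0, -1); (-5, 1) → (5, 1); (-3, -4) → (3, -4); (1, 0) → (-1, 0)
T2 scale by (-2, 2): (3, 5) → (-6, 10); (0, -1) → (0, -2); (5, 1) → (-10, 2); (3, -4) → (-6, -8); (-1, 0) → (2, 0)
T3 reflect across y = 0: (-6, 10) → (-6, -10); (0, -2) → (0, 2); (-10, 2) → (-10, -2); (-6, -8) → (-6, 8); (2, 0) → (2, 0)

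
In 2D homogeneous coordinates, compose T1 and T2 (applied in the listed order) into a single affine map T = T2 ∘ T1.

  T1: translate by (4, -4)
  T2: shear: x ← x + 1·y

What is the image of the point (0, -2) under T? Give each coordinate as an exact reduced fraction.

T(p) = (-2, -6)

T1 translate by (4, -4): (0, -2) → (4, -6)
T2 shear: x ← x + 1·y: (4, -6) → (-2, -6)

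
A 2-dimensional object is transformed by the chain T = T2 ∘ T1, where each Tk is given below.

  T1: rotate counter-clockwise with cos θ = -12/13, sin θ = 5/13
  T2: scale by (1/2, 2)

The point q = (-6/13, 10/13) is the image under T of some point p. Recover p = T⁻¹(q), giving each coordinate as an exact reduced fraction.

T1 = [-12/13 -5/13 0; 5/13 -12/13 0; 0 0 1]
T2·T1 = [-6/13 -5/26 0; 10/13 -24/13 0; 0 0 1]
det M = 1; M⁻¹ = [-24/13 5/26 0; -10/13 -6/13 0; 0 0 1]
M⁻¹ · (-6/13, 10/13)ᵀ = (1, 0)ᵀ

p = (1, 0)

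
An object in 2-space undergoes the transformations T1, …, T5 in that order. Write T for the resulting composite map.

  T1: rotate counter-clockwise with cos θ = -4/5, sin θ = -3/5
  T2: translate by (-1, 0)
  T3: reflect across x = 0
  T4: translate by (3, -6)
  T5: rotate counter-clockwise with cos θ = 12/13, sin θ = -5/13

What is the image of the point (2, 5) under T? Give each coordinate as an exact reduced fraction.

T1 rotate counter-clockwise with cos θ = -4/5, sin θ = -3/5: (2, 5) → (7/5, -26/5)
T2 translate by (-1, 0): (7/5, -26/5) → (2/5, -26/5)
T3 reflect across x = 0: (2/5, -26/5) → (-2/5, -26/5)
T4 translate by (3, -6): (-2/5, -26/5) → (13/5, -56/5)
T5 rotate counter-clockwise with cos θ = 12/13, sin θ = -5/13: (13/5, -56/5) → (-124/65, -737/65)

T(p) = (-124/65, -737/65)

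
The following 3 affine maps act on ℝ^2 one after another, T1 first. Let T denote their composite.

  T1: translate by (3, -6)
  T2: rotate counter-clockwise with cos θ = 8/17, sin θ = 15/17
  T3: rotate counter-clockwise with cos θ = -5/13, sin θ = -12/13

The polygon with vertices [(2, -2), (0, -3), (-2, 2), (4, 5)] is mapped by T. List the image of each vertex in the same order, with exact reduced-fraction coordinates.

image vertices: (-668/221, -1975/221), (-1119/221, -1773/221), (-32/13, -43/13), (809/221, -1337/221)

T1 translate by (3, -6): (2, -2) → (5, -8); (0, -3) → (3, -9); (-2, 2) → (1, -4); (4, 5) → (7, -1)
T2 rotate counter-clockwise with cos θ = 8/17, sin θ = 15/17: (5, -8) → (160/17, 11/17); (3, -9) → (159/17, -27/17); (1, -4) → (4, -1); (7, -1) → (71/17, 97/17)
T3 rotate counter-clockwise with cos θ = -5/13, sin θ = -12/13: (160/17, 11/17) → (-668/221, -1975/221); (159/17, -27/17) → (-1119/221, -1773/221); (4, -1) → (-32/13, -43/13); (71/17, 97/17) → (809/221, -1337/221)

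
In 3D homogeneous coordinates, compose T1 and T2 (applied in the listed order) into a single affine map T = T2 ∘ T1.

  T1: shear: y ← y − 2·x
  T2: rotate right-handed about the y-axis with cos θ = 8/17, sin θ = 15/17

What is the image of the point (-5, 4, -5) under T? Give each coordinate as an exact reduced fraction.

T1 shear: y ← y − 2·x: (-5, 4, -5) → (-5, 14, -5)
T2 rotate right-handed about the y-axis with cos θ = 8/17, sin θ = 15/17: (-5, 14, -5) → (-115/17, 14, 35/17)

T(p) = (-115/17, 14, 35/17)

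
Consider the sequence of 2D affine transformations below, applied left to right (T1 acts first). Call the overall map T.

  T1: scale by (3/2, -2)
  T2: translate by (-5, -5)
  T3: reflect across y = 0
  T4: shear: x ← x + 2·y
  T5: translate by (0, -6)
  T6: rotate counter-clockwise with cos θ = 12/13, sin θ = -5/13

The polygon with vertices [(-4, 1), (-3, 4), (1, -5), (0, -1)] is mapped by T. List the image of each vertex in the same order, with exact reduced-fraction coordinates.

image vertices: (41/13, -3/13), (233/13, 3/26), (-217/13, -129/26), (-3/13, -41/13)

T1 scale by (3/2, -2): (-4, 1) → (-6, -2); (-3, 4) → (-9/2, -8); (1, -5) → (3/2, 10); (0, -1) → (0, 2)
T2 translate by (-5, -5): (-6, -2) → (-11, -7); (-9/2, -8) → (-19/2, -13); (3/2, 10) → (-7/2, 5); (0, 2) → (-5, -3)
T3 reflect across y = 0: (-11, -7) → (-11, 7); (-19/2, -13) → (-19/2, 13); (-7/2, 5) → (-7/2, -5); (-5, -3) → (-5, 3)
T4 shear: x ← x + 2·y: (-11, 7) → (3, 7); (-19/2, 13) → (33/2, 13); (-7/2, -5) → (-27/2, -5); (-5, 3) → (1, 3)
T5 translate by (0, -6): (3, 7) → (3, 1); (33/2, 13) → (33/2, 7); (-27/2, -5) → (-27/2, -11); (1, 3) → (1, -3)
T6 rotate counter-clockwise with cos θ = 12/13, sin θ = -5/13: (3, 1) → (41/13, -3/13); (33/2, 7) → (233/13, 3/26); (-27/2, -11) → (-217/13, -129/26); (1, -3) → (-3/13, -41/13)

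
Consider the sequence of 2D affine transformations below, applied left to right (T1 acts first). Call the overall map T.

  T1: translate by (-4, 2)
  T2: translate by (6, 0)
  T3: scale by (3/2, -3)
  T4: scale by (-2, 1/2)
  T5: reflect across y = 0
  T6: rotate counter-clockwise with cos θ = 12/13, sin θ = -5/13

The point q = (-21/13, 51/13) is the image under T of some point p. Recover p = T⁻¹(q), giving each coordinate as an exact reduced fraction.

T1 = [1 0 -4; 0 1 2; 0 0 1]
T2·T1 = [1 0 2; 0 1 2; 0 0 1]
T3·…·T1 = [3/2 0 3; 0 -3 -6; 0 0 1]
T4·…·T1 = [-3 0 -6; 0 -3/2 -3; 0 0 1]
T5·…·T1 = [-3 0 -6; 0 3/2 3; 0 0 1]
T6·…·T1 = [-36/13 15/26 -57/13; 15/13 18/13 66/13; 0 0 1]
det M = -9/2; M⁻¹ = [-4/13 5/39 -2; 10/39 8/13 -2; 0 0 1]
M⁻¹ · (-21/13, 51/13)ᵀ = (-1, 0)ᵀ

p = (-1, 0)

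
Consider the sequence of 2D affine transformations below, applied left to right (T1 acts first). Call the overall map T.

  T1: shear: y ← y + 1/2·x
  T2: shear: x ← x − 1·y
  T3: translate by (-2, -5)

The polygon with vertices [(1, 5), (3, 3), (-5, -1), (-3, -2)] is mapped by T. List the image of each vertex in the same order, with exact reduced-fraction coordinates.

image vertices: (-13/2, 1/2), (-7/2, -1/2), (-7/2, -17/2), (-3/2, -17/2)

T1 shear: y ← y + 1/2·x: (1, 5) → (1, 11/2); (3, 3) → (3, 9/2); (-5, -1) → (-5, -7/2); (-3, -2) → (-3, -7/2)
T2 shear: x ← x − 1·y: (1, 11/2) → (-9/2, 11/2); (3, 9/2) → (-3/2, 9/2); (-5, -7/2) → (-3/2, -7/2); (-3, -7/2) → (1/2, -7/2)
T3 translate by (-2, -5): (-9/2, 11/2) → (-13/2, 1/2); (-3/2, 9/2) → (-7/2, -1/2); (-3/2, -7/2) → (-7/2, -17/2); (1/2, -7/2) → (-3/2, -17/2)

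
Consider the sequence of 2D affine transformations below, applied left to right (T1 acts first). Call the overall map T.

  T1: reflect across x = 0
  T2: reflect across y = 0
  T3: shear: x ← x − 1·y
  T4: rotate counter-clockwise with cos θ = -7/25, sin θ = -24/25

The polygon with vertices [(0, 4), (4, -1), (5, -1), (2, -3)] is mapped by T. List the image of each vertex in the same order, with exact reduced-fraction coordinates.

T1 reflect across x = 0: (0, 4) → (0, 4); (4, -1) → (-4, -1); (5, -1) → (-5, -1); (2, -3) → (-2, -3)
T2 reflect across y = 0: (0, 4) → (0, -4); (-4, -1) → (-4, 1); (-5, -1) → (-5, 1); (-2, -3) → (-2, 3)
T3 shear: x ← x − 1·y: (0, -4) → (4, -4); (-4, 1) → (-5, 1); (-5, 1) → (-6, 1); (-2, 3) → (-5, 3)
T4 rotate counter-clockwise with cos θ = -7/25, sin θ = -24/25: (4, -4) → (-124/25, -68/25); (-5, 1) → (59/25, 113/25); (-6, 1) → (66/25, 137/25); (-5, 3) → (107/25, 99/25)

image vertices: (-124/25, -68/25), (59/25, 113/25), (66/25, 137/25), (107/25, 99/25)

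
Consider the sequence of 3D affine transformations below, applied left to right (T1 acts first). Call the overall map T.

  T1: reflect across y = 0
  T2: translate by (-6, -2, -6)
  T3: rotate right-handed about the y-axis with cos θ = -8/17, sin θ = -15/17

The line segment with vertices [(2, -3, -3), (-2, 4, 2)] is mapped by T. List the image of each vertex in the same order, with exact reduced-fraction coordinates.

T1 reflect across y = 0: (2, -3, -3) → (2, 3, -3); (-2, 4, 2) → (-2, -4, 2)
T2 translate by (-6, -2, -6): (2, 3, -3) → (-4, 1, -9); (-2, -4, 2) → (-8, -6, -4)
T3 rotate right-handed about the y-axis with cos θ = -8/17, sin θ = -15/17: (-4, 1, -9) → (167/17, 1, 12/17); (-8, -6, -4) → (124/17, -6, -88/17)

image vertices: (167/17, 1, 12/17), (124/17, -6, -88/17)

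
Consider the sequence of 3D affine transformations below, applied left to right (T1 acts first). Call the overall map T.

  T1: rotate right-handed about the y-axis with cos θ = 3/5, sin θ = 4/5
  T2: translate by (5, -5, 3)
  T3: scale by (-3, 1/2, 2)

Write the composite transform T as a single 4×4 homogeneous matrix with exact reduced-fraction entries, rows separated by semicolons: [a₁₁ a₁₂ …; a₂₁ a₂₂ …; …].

T1 = [3/5 0 4/5 0; 0 1 0 0; -4/5 0 3/5 0; 0 0 0 1]
T2·T1 = [3/5 0 4/5 5; 0 1 0 -5; -4/5 0 3/5 3; 0 0 0 1]
T3·…·T1 = [-9/5 0 -12/5 -15; 0 1/2 0 -5/2; -8/5 0 6/5 6; 0 0 0 1]

T = [-9/5 0 -12/5 -15; 0 1/2 0 -5/2; -8/5 0 6/5 6; 0 0 0 1]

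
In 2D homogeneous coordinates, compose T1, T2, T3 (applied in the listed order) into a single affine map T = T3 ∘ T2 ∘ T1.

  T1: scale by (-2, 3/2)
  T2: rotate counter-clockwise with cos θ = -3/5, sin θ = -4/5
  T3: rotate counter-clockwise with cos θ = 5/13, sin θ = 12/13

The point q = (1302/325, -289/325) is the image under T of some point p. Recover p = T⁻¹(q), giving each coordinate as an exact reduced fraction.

p = (-7/5, 2)

T1 = [-2 0 0; 0 3/2 0; 0 0 1]
T2·T1 = [6/5 6/5 0; 8/5 -9/10 0; 0 0 1]
T3·…·T1 = [-66/65 84/65 0; 112/65 99/130 0; 0 0 1]
det M = -3; M⁻¹ = [-33/130 28/65 0; 112/195 22/65 0; 0 0 1]
M⁻¹ · (1302/325, -289/325)ᵀ = (-7/5, 2)ᵀ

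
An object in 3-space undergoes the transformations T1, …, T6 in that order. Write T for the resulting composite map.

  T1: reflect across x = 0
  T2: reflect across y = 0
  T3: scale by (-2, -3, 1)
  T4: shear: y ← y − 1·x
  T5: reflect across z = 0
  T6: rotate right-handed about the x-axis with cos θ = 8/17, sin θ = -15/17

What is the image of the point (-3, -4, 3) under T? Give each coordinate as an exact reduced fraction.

T1 reflect across x = 0: (-3, -4, 3) → (3, -4, 3)
T2 reflect across y = 0: (3, -4, 3) → (3, 4, 3)
T3 scale by (-2, -3, 1): (3, 4, 3) → (-6, -12, 3)
T4 shear: y ← y − 1·x: (-6, -12, 3) → (-6, -6, 3)
T5 reflect across z = 0: (-6, -6, 3) → (-6, -6, -3)
T6 rotate right-handed about the x-axis with cos θ = 8/17, sin θ = -15/17: (-6, -6, -3) → (-6, -93/17, 66/17)

T(p) = (-6, -93/17, 66/17)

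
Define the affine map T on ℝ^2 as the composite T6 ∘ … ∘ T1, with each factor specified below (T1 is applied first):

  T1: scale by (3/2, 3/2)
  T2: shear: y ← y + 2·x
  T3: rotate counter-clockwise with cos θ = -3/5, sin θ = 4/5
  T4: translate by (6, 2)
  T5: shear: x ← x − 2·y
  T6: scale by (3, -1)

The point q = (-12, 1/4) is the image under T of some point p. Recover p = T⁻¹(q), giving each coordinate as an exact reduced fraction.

p = (3, 1/2)

T1 = [3/2 0 0; 0 3/2 0; 0 0 1]
T2·T1 = [3/2 0 0; 3 3/2 0; 0 0 1]
T3·…·T1 = [-33/10 -6/5 0; -3/5 -9/10 0; 0 0 1]
T4·…·T1 = [-33/10 -6/5 6; -3/5 -9/10 2; 0 0 1]
T5·…·T1 = [-21/10 3/5 2; -3/5 -9/10 2; 0 0 1]
T6·…·T1 = [-63/10 9/5 6; 3/5 9/10 -2; 0 0 1]
det M = -27/4; M⁻¹ = [-2/15 4/15 4/3; 4/45 14/15 4/3; 0 0 1]
M⁻¹ · (-12, 1/4)ᵀ = (3, 1/2)ᵀ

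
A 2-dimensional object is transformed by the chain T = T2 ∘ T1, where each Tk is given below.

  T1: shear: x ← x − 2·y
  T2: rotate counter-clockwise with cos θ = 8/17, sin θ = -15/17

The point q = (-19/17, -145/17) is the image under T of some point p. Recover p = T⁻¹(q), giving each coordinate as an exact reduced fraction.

T1 = [1 -2 0; 0 1 0; 0 0 1]
T2·T1 = [8/17 -1/17 0; -15/17 38/17 0; 0 0 1]
det M = 1; M⁻¹ = [38/17 1/17 0; 15/17 8/17 0; 0 0 1]
M⁻¹ · (-19/17, -145/17)ᵀ = (-3, -5)ᵀ

p = (-3, -5)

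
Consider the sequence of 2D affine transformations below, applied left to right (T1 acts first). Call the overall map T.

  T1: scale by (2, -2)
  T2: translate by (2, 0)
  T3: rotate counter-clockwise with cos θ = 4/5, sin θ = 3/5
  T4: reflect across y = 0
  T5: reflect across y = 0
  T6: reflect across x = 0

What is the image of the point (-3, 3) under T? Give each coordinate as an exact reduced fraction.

T1 scale by (2, -2): (-3, 3) → (-6, -6)
T2 translate by (2, 0): (-6, -6) → (-4, -6)
T3 rotate counter-clockwise with cos θ = 4/5, sin θ = 3/5: (-4, -6) → (2/5, -36/5)
T4 reflect across y = 0: (2/5, -36/5) → (2/5, 36/5)
T5 reflect across y = 0: (2/5, 36/5) → (2/5, -36/5)
T6 reflect across x = 0: (2/5, -36/5) → (-2/5, -36/5)

T(p) = (-2/5, -36/5)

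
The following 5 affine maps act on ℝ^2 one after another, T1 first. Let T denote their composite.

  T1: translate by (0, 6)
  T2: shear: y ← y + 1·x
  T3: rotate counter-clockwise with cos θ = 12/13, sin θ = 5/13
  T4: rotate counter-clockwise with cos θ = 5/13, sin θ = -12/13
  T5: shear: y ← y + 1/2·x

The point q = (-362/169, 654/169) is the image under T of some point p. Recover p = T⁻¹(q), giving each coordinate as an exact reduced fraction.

p = (-5, 1)

T1 = [1 0 0; 0 1 6; 0 0 1]
T2·T1 = [1 0 0; 1 1 6; 0 0 1]
T3·…·T1 = [7/13 -5/13 -30/13; 17/13 12/13 72/13; 0 0 1]
T4·…·T1 = [239/169 119/169 714/169; 1/169 120/169 720/169; 0 0 1]
T5·…·T1 = [239/169 119/169 714/169; 241/338 359/338 1077/169; 0 0 1]
det M = 1; M⁻¹ = [359/338 -119/169 0; -241/338 239/169 -6; 0 0 1]
M⁻¹ · (-362/169, 654/169)ᵀ = (-5, 1)ᵀ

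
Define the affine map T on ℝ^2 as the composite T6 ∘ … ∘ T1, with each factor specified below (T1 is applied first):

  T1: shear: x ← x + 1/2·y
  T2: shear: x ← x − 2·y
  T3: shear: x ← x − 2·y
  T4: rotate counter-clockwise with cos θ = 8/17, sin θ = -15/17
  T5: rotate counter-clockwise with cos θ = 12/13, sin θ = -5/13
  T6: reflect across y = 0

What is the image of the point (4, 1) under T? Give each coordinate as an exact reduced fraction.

T(p) = (461/442, 89/221)

T1 shear: x ← x + 1/2·y: (4, 1) → (9/2, 1)
T2 shear: x ← x − 2·y: (9/2, 1) → (5/2, 1)
T3 shear: x ← x − 2·y: (5/2, 1) → (1/2, 1)
T4 rotate counter-clockwise with cos θ = 8/17, sin θ = -15/17: (1/2, 1) → (19/17, 1/34)
T5 rotate counter-clockwise with cos θ = 12/13, sin θ = -5/13: (19/17, 1/34) → (461/442, -89/221)
T6 reflect across y = 0: (461/442, -89/221) → (461/442, 89/221)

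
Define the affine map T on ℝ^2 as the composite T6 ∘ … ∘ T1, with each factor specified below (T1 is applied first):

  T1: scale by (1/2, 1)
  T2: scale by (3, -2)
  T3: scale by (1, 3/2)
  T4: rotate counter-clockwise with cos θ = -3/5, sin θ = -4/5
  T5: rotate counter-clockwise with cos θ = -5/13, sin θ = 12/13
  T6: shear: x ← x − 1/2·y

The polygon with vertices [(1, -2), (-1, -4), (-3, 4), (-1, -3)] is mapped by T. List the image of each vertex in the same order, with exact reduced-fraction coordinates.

T1 scale by (1/2, 1): (1, -2) → (1/2, -2); (-1, -4) → (-1/2, -4); (-3, 4) → (-3/2, 4); (-1, -3) → (-1/2, -3)
T2 scale by (3, -2): (1/2, -2) → (3/2, 4); (-1/2, -4) → (-3/2, 8); (-3/2, 4) → (-9/2, -8); (-1/2, -3) → (-3/2, 6)
T3 scale by (1, 3/2): (3/2, 4) → (3/2, 6); (-3/2, 8) → (-3/2, 12); (-9/2, -8) → (-9/2, -12); (-3/2, 6) → (-3/2, 9)
T4 rotate counter-clockwise with cos θ = -3/5, sin θ = -4/5: (3/2, 6) → (39/10, -24/5); (-3/2, 12) → (21/2, -6); (-9/2, -12) → (-69/10, 54/5); (-3/2, 9) → (81/10, -21/5)
T5 rotate counter-clockwise with cos θ = -5/13, sin θ = 12/13: (39/10, -24/5) → (381/130, 354/65); (21/2, -6) → (3/2, 12); (-69/10, 54/5) → (-951/130, -684/65); (81/10, -21/5) → (99/130, 591/65)
T6 shear: x ← x − 1/2·y: (381/130, 354/65) → (27/130, 354/65); (3/2, 12) → (-9/2, 12); (-951/130, -684/65) → (-267/130, -684/65); (99/130, 591/65) → (-246/65, 591/65)

image vertices: (27/130, 354/65), (-9/2, 12), (-267/130, -684/65), (-246/65, 591/65)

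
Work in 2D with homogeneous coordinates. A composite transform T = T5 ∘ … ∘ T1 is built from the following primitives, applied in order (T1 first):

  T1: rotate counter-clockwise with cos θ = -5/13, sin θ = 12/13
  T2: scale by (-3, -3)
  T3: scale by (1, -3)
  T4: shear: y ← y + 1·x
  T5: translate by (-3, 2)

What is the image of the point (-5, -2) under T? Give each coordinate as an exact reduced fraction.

T(p) = (-186/13, -571/13)

T1 rotate counter-clockwise with cos θ = -5/13, sin θ = 12/13: (-5, -2) → (49/13, -50/13)
T2 scale by (-3, -3): (49/13, -50/13) → (-147/13, 150/13)
T3 scale by (1, -3): (-147/13, 150/13) → (-147/13, -450/13)
T4 shear: y ← y + 1·x: (-147/13, -450/13) → (-147/13, -597/13)
T5 translate by (-3, 2): (-147/13, -597/13) → (-186/13, -571/13)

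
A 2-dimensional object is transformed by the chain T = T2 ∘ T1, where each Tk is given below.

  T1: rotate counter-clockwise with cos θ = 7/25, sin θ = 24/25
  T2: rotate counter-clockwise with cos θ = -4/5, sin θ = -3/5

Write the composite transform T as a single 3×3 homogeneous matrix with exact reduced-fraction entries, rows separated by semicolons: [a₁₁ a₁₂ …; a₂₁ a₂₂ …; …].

T = [44/125 117/125 0; -117/125 44/125 0; 0 0 1]

T1 = [7/25 -24/25 0; 24/25 7/25 0; 0 0 1]
T2·T1 = [44/125 117/125 0; -117/125 44/125 0; 0 0 1]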